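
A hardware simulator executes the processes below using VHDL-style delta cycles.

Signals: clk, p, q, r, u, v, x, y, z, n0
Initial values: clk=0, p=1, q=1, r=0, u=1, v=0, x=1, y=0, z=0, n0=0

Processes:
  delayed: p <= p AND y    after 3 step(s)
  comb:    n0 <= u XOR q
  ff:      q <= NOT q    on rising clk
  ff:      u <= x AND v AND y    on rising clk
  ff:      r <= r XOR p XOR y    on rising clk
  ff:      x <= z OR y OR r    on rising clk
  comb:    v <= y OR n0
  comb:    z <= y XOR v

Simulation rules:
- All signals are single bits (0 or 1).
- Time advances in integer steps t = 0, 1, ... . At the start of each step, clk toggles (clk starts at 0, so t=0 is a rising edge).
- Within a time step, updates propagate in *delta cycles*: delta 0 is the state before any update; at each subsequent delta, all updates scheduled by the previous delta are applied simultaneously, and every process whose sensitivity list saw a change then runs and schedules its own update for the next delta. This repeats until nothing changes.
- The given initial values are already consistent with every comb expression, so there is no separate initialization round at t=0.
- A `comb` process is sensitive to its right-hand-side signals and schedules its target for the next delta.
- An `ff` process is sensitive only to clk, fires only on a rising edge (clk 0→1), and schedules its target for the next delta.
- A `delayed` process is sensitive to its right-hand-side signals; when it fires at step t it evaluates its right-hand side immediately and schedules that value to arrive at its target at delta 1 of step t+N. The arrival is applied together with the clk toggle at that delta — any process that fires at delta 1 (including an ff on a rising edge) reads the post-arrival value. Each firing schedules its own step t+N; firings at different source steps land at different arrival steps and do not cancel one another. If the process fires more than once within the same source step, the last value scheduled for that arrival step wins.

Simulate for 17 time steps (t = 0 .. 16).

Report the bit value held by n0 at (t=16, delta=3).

t0.Δ0 n0=0 q=1 x=1 z=0 u=1 p=1 r=0 v=0 clk=0 y=0
t0.Δ1 n0=0 q=1 x=1 z=0 u=1 p=1 r=0 v=0 clk=1 y=0
t0.Δ2 n0=0 q=0 x=0 z=0 u=0 p=1 r=1 v=0 clk=1 y=0
t1.Δ0 n0=0 q=0 x=0 z=0 u=0 p=1 r=1 v=0 clk=1 y=0
t1.Δ1 n0=0 q=0 x=0 z=0 u=0 p=1 r=1 v=0 clk=0 y=0
t2.Δ0 n0=0 q=0 x=0 z=0 u=0 p=1 r=1 v=0 clk=0 y=0
t2.Δ1 n0=0 q=0 x=0 z=0 u=0 p=1 r=1 v=0 clk=1 y=0
t2.Δ2 n0=0 q=1 x=1 z=0 u=0 p=1 r=0 v=0 clk=1 y=0
t2.Δ3 n0=1 q=1 x=1 z=0 u=0 p=1 r=0 v=0 clk=1 y=0
t2.Δ4 n0=1 q=1 x=1 z=0 u=0 p=1 r=0 v=1 clk=1 y=0
t2.Δ5 n0=1 q=1 x=1 z=1 u=0 p=1 r=0 v=1 clk=1 y=0
t3.Δ0 n0=1 q=1 x=1 z=1 u=0 p=1 r=0 v=1 clk=1 y=0
t3.Δ1 n0=1 q=1 x=1 z=1 u=0 p=1 r=0 v=1 clk=0 y=0
t4.Δ0 n0=1 q=1 x=1 z=1 u=0 p=1 r=0 v=1 clk=0 y=0
t4.Δ1 n0=1 q=1 x=1 z=1 u=0 p=1 r=0 v=1 clk=1 y=0
t4.Δ2 n0=1 q=0 x=1 z=1 u=0 p=1 r=1 v=1 clk=1 y=0
t4.Δ3 n0=0 q=0 x=1 z=1 u=0 p=1 r=1 v=1 clk=1 y=0
t4.Δ4 n0=0 q=0 x=1 z=1 u=0 p=1 r=1 v=0 clk=1 y=0
t4.Δ5 n0=0 q=0 x=1 z=0 u=0 p=1 r=1 v=0 clk=1 y=0
t5.Δ0 n0=0 q=0 x=1 z=0 u=0 p=1 r=1 v=0 clk=1 y=0
t5.Δ1 n0=0 q=0 x=1 z=0 u=0 p=1 r=1 v=0 clk=0 y=0
t6.Δ0 n0=0 q=0 x=1 z=0 u=0 p=1 r=1 v=0 clk=0 y=0
t6.Δ1 n0=0 q=0 x=1 z=0 u=0 p=1 r=1 v=0 clk=1 y=0
t6.Δ2 n0=0 q=1 x=1 z=0 u=0 p=1 r=0 v=0 clk=1 y=0
t6.Δ3 n0=1 q=1 x=1 z=0 u=0 p=1 r=0 v=0 clk=1 y=0
t6.Δ4 n0=1 q=1 x=1 z=0 u=0 p=1 r=0 v=1 clk=1 y=0
t6.Δ5 n0=1 q=1 x=1 z=1 u=0 p=1 r=0 v=1 clk=1 y=0
t7.Δ0 n0=1 q=1 x=1 z=1 u=0 p=1 r=0 v=1 clk=1 y=0
t7.Δ1 n0=1 q=1 x=1 z=1 u=0 p=1 r=0 v=1 clk=0 y=0
t8.Δ0 n0=1 q=1 x=1 z=1 u=0 p=1 r=0 v=1 clk=0 y=0
t8.Δ1 n0=1 q=1 x=1 z=1 u=0 p=1 r=0 v=1 clk=1 y=0
t8.Δ2 n0=1 q=0 x=1 z=1 u=0 p=1 r=1 v=1 clk=1 y=0
t8.Δ3 n0=0 q=0 x=1 z=1 u=0 p=1 r=1 v=1 clk=1 y=0
t8.Δ4 n0=0 q=0 x=1 z=1 u=0 p=1 r=1 v=0 clk=1 y=0
t8.Δ5 n0=0 q=0 x=1 z=0 u=0 p=1 r=1 v=0 clk=1 y=0
t9.Δ0 n0=0 q=0 x=1 z=0 u=0 p=1 r=1 v=0 clk=1 y=0
t9.Δ1 n0=0 q=0 x=1 z=0 u=0 p=1 r=1 v=0 clk=0 y=0
t10.Δ0 n0=0 q=0 x=1 z=0 u=0 p=1 r=1 v=0 clk=0 y=0
t10.Δ1 n0=0 q=0 x=1 z=0 u=0 p=1 r=1 v=0 clk=1 y=0
t10.Δ2 n0=0 q=1 x=1 z=0 u=0 p=1 r=0 v=0 clk=1 y=0
t10.Δ3 n0=1 q=1 x=1 z=0 u=0 p=1 r=0 v=0 clk=1 y=0
t10.Δ4 n0=1 q=1 x=1 z=0 u=0 p=1 r=0 v=1 clk=1 y=0
t10.Δ5 n0=1 q=1 x=1 z=1 u=0 p=1 r=0 v=1 clk=1 y=0
t11.Δ0 n0=1 q=1 x=1 z=1 u=0 p=1 r=0 v=1 clk=1 y=0
t11.Δ1 n0=1 q=1 x=1 z=1 u=0 p=1 r=0 v=1 clk=0 y=0
t12.Δ0 n0=1 q=1 x=1 z=1 u=0 p=1 r=0 v=1 clk=0 y=0
t12.Δ1 n0=1 q=1 x=1 z=1 u=0 p=1 r=0 v=1 clk=1 y=0
t12.Δ2 n0=1 q=0 x=1 z=1 u=0 p=1 r=1 v=1 clk=1 y=0
t12.Δ3 n0=0 q=0 x=1 z=1 u=0 p=1 r=1 v=1 clk=1 y=0
t12.Δ4 n0=0 q=0 x=1 z=1 u=0 p=1 r=1 v=0 clk=1 y=0
t12.Δ5 n0=0 q=0 x=1 z=0 u=0 p=1 r=1 v=0 clk=1 y=0
t13.Δ0 n0=0 q=0 x=1 z=0 u=0 p=1 r=1 v=0 clk=1 y=0
t13.Δ1 n0=0 q=0 x=1 z=0 u=0 p=1 r=1 v=0 clk=0 y=0
t14.Δ0 n0=0 q=0 x=1 z=0 u=0 p=1 r=1 v=0 clk=0 y=0
t14.Δ1 n0=0 q=0 x=1 z=0 u=0 p=1 r=1 v=0 clk=1 y=0
t14.Δ2 n0=0 q=1 x=1 z=0 u=0 p=1 r=0 v=0 clk=1 y=0
t14.Δ3 n0=1 q=1 x=1 z=0 u=0 p=1 r=0 v=0 clk=1 y=0
t14.Δ4 n0=1 q=1 x=1 z=0 u=0 p=1 r=0 v=1 clk=1 y=0
t14.Δ5 n0=1 q=1 x=1 z=1 u=0 p=1 r=0 v=1 clk=1 y=0
t15.Δ0 n0=1 q=1 x=1 z=1 u=0 p=1 r=0 v=1 clk=1 y=0
t15.Δ1 n0=1 q=1 x=1 z=1 u=0 p=1 r=0 v=1 clk=0 y=0
t16.Δ0 n0=1 q=1 x=1 z=1 u=0 p=1 r=0 v=1 clk=0 y=0
t16.Δ1 n0=1 q=1 x=1 z=1 u=0 p=1 r=0 v=1 clk=1 y=0
t16.Δ2 n0=1 q=0 x=1 z=1 u=0 p=1 r=1 v=1 clk=1 y=0
t16.Δ3 n0=0 q=0 x=1 z=1 u=0 p=1 r=1 v=1 clk=1 y=0
t16.Δ4 n0=0 q=0 x=1 z=1 u=0 p=1 r=1 v=0 clk=1 y=0
t16.Δ5 n0=0 q=0 x=1 z=0 u=0 p=1 r=1 v=0 clk=1 y=0

0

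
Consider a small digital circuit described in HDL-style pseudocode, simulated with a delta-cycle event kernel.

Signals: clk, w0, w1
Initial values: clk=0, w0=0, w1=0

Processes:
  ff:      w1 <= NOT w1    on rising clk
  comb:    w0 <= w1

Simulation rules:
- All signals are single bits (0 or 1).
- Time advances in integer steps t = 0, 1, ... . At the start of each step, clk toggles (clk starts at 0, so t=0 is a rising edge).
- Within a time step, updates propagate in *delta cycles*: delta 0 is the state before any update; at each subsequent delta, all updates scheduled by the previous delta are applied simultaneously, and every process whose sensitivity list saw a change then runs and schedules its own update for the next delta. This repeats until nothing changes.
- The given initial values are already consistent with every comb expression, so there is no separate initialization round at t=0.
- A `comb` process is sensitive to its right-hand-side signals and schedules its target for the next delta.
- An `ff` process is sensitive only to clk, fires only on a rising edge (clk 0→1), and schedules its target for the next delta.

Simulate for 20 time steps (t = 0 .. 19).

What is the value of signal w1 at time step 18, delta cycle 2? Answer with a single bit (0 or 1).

[bits: clk,w0,w1]
t=0: Δ0=000 Δ1=100 Δ2=101 Δ3=111 | 3Δ
t=1: Δ0=111 Δ1=011 | 1Δ
t=2: Δ0=011 Δ1=111 Δ2=110 Δ3=100 | 3Δ
t=3: Δ0=100 Δ1=000 | 1Δ
t=4: Δ0=000 Δ1=100 Δ2=101 Δ3=111 | 3Δ
t=5: Δ0=111 Δ1=011 | 1Δ
t=6: Δ0=011 Δ1=111 Δ2=110 Δ3=100 | 3Δ
t=7: Δ0=100 Δ1=000 | 1Δ
t=8: Δ0=000 Δ1=100 Δ2=101 Δ3=111 | 3Δ
t=9: Δ0=111 Δ1=011 | 1Δ
t=10: Δ0=011 Δ1=111 Δ2=110 Δ3=100 | 3Δ
t=11: Δ0=100 Δ1=000 | 1Δ
t=12: Δ0=000 Δ1=100 Δ2=101 Δ3=111 | 3Δ
t=13: Δ0=111 Δ1=011 | 1Δ
t=14: Δ0=011 Δ1=111 Δ2=110 Δ3=100 | 3Δ
t=15: Δ0=100 Δ1=000 | 1Δ
t=16: Δ0=000 Δ1=100 Δ2=101 Δ3=111 | 3Δ
t=17: Δ0=111 Δ1=011 | 1Δ
t=18: Δ0=011 Δ1=111 Δ2=110 Δ3=100 | 3Δ
t=19: Δ0=100 Δ1=000 | 1Δ

0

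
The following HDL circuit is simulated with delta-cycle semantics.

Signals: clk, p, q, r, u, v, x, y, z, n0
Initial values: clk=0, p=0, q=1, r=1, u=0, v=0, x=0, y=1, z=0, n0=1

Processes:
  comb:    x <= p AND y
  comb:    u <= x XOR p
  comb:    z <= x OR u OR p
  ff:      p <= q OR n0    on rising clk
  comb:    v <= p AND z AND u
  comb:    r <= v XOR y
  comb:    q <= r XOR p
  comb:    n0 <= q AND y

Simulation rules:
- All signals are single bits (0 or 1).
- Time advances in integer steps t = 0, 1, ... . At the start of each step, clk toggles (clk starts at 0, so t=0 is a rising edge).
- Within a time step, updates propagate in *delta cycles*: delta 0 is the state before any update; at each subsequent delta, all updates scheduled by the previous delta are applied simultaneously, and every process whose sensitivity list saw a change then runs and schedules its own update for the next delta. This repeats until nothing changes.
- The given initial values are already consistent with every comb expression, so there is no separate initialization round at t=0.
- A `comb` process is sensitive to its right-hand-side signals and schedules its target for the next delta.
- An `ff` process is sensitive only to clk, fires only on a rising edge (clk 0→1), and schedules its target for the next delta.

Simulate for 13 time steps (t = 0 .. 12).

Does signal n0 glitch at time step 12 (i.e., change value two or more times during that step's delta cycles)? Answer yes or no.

yes

t0.Δ0 q=1 y=1 z=0 x=0 p=0 clk=0 v=0 u=0 n0=1 r=1
t0.Δ1 q=1 y=1 z=0 x=0 p=0 clk=1 v=0 u=0 n0=1 r=1
t0.Δ2 q=1 y=1 z=0 x=0 p=1 clk=1 v=0 u=0 n0=1 r=1
t0.Δ3 q=0 y=1 z=1 x=1 p=1 clk=1 v=0 u=1 n0=1 r=1
t0.Δ4 q=0 y=1 z=1 x=1 p=1 clk=1 v=1 u=0 n0=0 r=1
t0.Δ5 q=0 y=1 z=1 x=1 p=1 clk=1 v=0 u=0 n0=0 r=0
t0.Δ6 q=1 y=1 z=1 x=1 p=1 clk=1 v=0 u=0 n0=0 r=1
t0.Δ7 q=0 y=1 z=1 x=1 p=1 clk=1 v=0 u=0 n0=1 r=1
t0.Δ8 q=0 y=1 z=1 x=1 p=1 clk=1 v=0 u=0 n0=0 r=1
t1.Δ0 q=0 y=1 z=1 x=1 p=1 clk=1 v=0 u=0 n0=0 r=1
t1.Δ1 q=0 y=1 z=1 x=1 p=1 clk=0 v=0 u=0 n0=0 r=1
t2.Δ0 q=0 y=1 z=1 x=1 p=1 clk=0 v=0 u=0 n0=0 r=1
t2.Δ1 q=0 y=1 z=1 x=1 p=1 clk=1 v=0 u=0 n0=0 r=1
t2.Δ2 q=0 y=1 z=1 x=1 p=0 clk=1 v=0 u=0 n0=0 r=1
t2.Δ3 q=1 y=1 z=1 x=0 p=0 clk=1 v=0 u=1 n0=0 r=1
t2.Δ4 q=1 y=1 z=1 x=0 p=0 clk=1 v=0 u=0 n0=1 r=1
t2.Δ5 q=1 y=1 z=0 x=0 p=0 clk=1 v=0 u=0 n0=1 r=1
t3.Δ0 q=1 y=1 z=0 x=0 p=0 clk=1 v=0 u=0 n0=1 r=1
t3.Δ1 q=1 y=1 z=0 x=0 p=0 clk=0 v=0 u=0 n0=1 r=1
t4.Δ0 q=1 y=1 z=0 x=0 p=0 clk=0 v=0 u=0 n0=1 r=1
t4.Δ1 q=1 y=1 z=0 x=0 p=0 clk=1 v=0 u=0 n0=1 r=1
t4.Δ2 q=1 y=1 z=0 x=0 p=1 clk=1 v=0 u=0 n0=1 r=1
t4.Δ3 q=0 y=1 z=1 x=1 p=1 clk=1 v=0 u=1 n0=1 r=1
t4.Δ4 q=0 y=1 z=1 x=1 p=1 clk=1 v=1 u=0 n0=0 r=1
t4.Δ5 q=0 y=1 z=1 x=1 p=1 clk=1 v=0 u=0 n0=0 r=0
t4.Δ6 q=1 y=1 z=1 x=1 p=1 clk=1 v=0 u=0 n0=0 r=1
t4.Δ7 q=0 y=1 z=1 x=1 p=1 clk=1 v=0 u=0 n0=1 r=1
t4.Δ8 q=0 y=1 z=1 x=1 p=1 clk=1 v=0 u=0 n0=0 r=1
t5.Δ0 q=0 y=1 z=1 x=1 p=1 clk=1 v=0 u=0 n0=0 r=1
t5.Δ1 q=0 y=1 z=1 x=1 p=1 clk=0 v=0 u=0 n0=0 r=1
t6.Δ0 q=0 y=1 z=1 x=1 p=1 clk=0 v=0 u=0 n0=0 r=1
t6.Δ1 q=0 y=1 z=1 x=1 p=1 clk=1 v=0 u=0 n0=0 r=1
t6.Δ2 q=0 y=1 z=1 x=1 p=0 clk=1 v=0 u=0 n0=0 r=1
t6.Δ3 q=1 y=1 z=1 x=0 p=0 clk=1 v=0 u=1 n0=0 r=1
t6.Δ4 q=1 y=1 z=1 x=0 p=0 clk=1 v=0 u=0 n0=1 r=1
t6.Δ5 q=1 y=1 z=0 x=0 p=0 clk=1 v=0 u=0 n0=1 r=1
t7.Δ0 q=1 y=1 z=0 x=0 p=0 clk=1 v=0 u=0 n0=1 r=1
t7.Δ1 q=1 y=1 z=0 x=0 p=0 clk=0 v=0 u=0 n0=1 r=1
t8.Δ0 q=1 y=1 z=0 x=0 p=0 clk=0 v=0 u=0 n0=1 r=1
t8.Δ1 q=1 y=1 z=0 x=0 p=0 clk=1 v=0 u=0 n0=1 r=1
t8.Δ2 q=1 y=1 z=0 x=0 p=1 clk=1 v=0 u=0 n0=1 r=1
t8.Δ3 q=0 y=1 z=1 x=1 p=1 clk=1 v=0 u=1 n0=1 r=1
t8.Δ4 q=0 y=1 z=1 x=1 p=1 clk=1 v=1 u=0 n0=0 r=1
t8.Δ5 q=0 y=1 z=1 x=1 p=1 clk=1 v=0 u=0 n0=0 r=0
t8.Δ6 q=1 y=1 z=1 x=1 p=1 clk=1 v=0 u=0 n0=0 r=1
t8.Δ7 q=0 y=1 z=1 x=1 p=1 clk=1 v=0 u=0 n0=1 r=1
t8.Δ8 q=0 y=1 z=1 x=1 p=1 clk=1 v=0 u=0 n0=0 r=1
t9.Δ0 q=0 y=1 z=1 x=1 p=1 clk=1 v=0 u=0 n0=0 r=1
t9.Δ1 q=0 y=1 z=1 x=1 p=1 clk=0 v=0 u=0 n0=0 r=1
t10.Δ0 q=0 y=1 z=1 x=1 p=1 clk=0 v=0 u=0 n0=0 r=1
t10.Δ1 q=0 y=1 z=1 x=1 p=1 clk=1 v=0 u=0 n0=0 r=1
t10.Δ2 q=0 y=1 z=1 x=1 p=0 clk=1 v=0 u=0 n0=0 r=1
t10.Δ3 q=1 y=1 z=1 x=0 p=0 clk=1 v=0 u=1 n0=0 r=1
t10.Δ4 q=1 y=1 z=1 x=0 p=0 clk=1 v=0 u=0 n0=1 r=1
t10.Δ5 q=1 y=1 z=0 x=0 p=0 clk=1 v=0 u=0 n0=1 r=1
t11.Δ0 q=1 y=1 z=0 x=0 p=0 clk=1 v=0 u=0 n0=1 r=1
t11.Δ1 q=1 y=1 z=0 x=0 p=0 clk=0 v=0 u=0 n0=1 r=1
t12.Δ0 q=1 y=1 z=0 x=0 p=0 clk=0 v=0 u=0 n0=1 r=1
t12.Δ1 q=1 y=1 z=0 x=0 p=0 clk=1 v=0 u=0 n0=1 r=1
t12.Δ2 q=1 y=1 z=0 x=0 p=1 clk=1 v=0 u=0 n0=1 r=1
t12.Δ3 q=0 y=1 z=1 x=1 p=1 clk=1 v=0 u=1 n0=1 r=1
t12.Δ4 q=0 y=1 z=1 x=1 p=1 clk=1 v=1 u=0 n0=0 r=1
t12.Δ5 q=0 y=1 z=1 x=1 p=1 clk=1 v=0 u=0 n0=0 r=0
t12.Δ6 q=1 y=1 z=1 x=1 p=1 clk=1 v=0 u=0 n0=0 r=1
t12.Δ7 q=0 y=1 z=1 x=1 p=1 clk=1 v=0 u=0 n0=1 r=1
t12.Δ8 q=0 y=1 z=1 x=1 p=1 clk=1 v=0 u=0 n0=0 r=1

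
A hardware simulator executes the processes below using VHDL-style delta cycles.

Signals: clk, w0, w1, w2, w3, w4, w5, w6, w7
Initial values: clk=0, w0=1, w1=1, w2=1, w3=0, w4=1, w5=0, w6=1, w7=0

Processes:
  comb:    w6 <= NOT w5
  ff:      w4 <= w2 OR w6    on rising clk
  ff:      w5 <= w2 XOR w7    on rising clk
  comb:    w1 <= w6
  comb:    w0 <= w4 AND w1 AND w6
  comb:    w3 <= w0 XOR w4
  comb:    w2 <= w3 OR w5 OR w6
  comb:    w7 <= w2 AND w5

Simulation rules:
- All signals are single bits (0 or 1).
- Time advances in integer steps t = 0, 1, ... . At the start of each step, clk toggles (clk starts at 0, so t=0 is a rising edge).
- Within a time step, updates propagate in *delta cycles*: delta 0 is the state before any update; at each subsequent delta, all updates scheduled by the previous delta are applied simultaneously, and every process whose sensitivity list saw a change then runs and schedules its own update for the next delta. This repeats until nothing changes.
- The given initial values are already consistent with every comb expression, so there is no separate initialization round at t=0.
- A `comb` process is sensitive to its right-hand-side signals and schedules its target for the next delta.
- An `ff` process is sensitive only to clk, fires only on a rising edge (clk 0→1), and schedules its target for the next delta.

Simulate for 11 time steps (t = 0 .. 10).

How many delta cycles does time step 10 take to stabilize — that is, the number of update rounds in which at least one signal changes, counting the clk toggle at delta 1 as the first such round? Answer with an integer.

6

t=0 Δ0: w6=1 w2=1 w3=0 w0=1 w1=1 w5=0 w7=0 w4=1 clk=0
  Δ1: clk:0→1
  Δ2: w5:0→1
  Δ3: w6:1→0, w7:0→1
  Δ4: w0:1→0, w1:1→0
  Δ5: w3:0→1
  (5Δ to stable)
t=1 Δ0: w6=0 w2=1 w3=1 w0=0 w1=0 w5=1 w7=1 w4=1 clk=1
  Δ1: clk:1→0
  (1Δ to stable)
t=2 Δ0: w6=0 w2=1 w3=1 w0=0 w1=0 w5=1 w7=1 w4=1 clk=0
  Δ1: clk:0→1
  Δ2: w5:1→0
  Δ3: w6:0→1, w7:1→0
  Δ4: w1:0→1
  Δ5: w0:0→1
  Δ6: w3:1→0
  (6Δ to stable)
t=3 Δ0: w6=1 w2=1 w3=0 w0=1 w1=1 w5=0 w7=0 w4=1 clk=1
  Δ1: clk:1→0
  (1Δ to stable)
t=4 Δ0: w6=1 w2=1 w3=0 w0=1 w1=1 w5=0 w7=0 w4=1 clk=0
  Δ1: clk:0→1
  Δ2: w5:0→1
  Δ3: w6:1→0, w7:0→1
  Δ4: w0:1→0, w1:1→0
  Δ5: w3:0→1
  (5Δ to stable)
t=5 Δ0: w6=0 w2=1 w3=1 w0=0 w1=0 w5=1 w7=1 w4=1 clk=1
  Δ1: clk:1→0
  (1Δ to stable)
t=6 Δ0: w6=0 w2=1 w3=1 w0=0 w1=0 w5=1 w7=1 w4=1 clk=0
  Δ1: clk:0→1
  Δ2: w5:1→0
  Δ3: w6:0→1, w7:1→0
  Δ4: w1:0→1
  Δ5: w0:0→1
  Δ6: w3:1→0
  (6Δ to stable)
t=7 Δ0: w6=1 w2=1 w3=0 w0=1 w1=1 w5=0 w7=0 w4=1 clk=1
  Δ1: clk:1→0
  (1Δ to stable)
t=8 Δ0: w6=1 w2=1 w3=0 w0=1 w1=1 w5=0 w7=0 w4=1 clk=0
  Δ1: clk:0→1
  Δ2: w5:0→1
  Δ3: w6:1→0, w7:0→1
  Δ4: w0:1→0, w1:1→0
  Δ5: w3:0→1
  (5Δ to stable)
t=9 Δ0: w6=0 w2=1 w3=1 w0=0 w1=0 w5=1 w7=1 w4=1 clk=1
  Δ1: clk:1→0
  (1Δ to stable)
t=10 Δ0: w6=0 w2=1 w3=1 w0=0 w1=0 w5=1 w7=1 w4=1 clk=0
  Δ1: clk:0→1
  Δ2: w5:1→0
  Δ3: w6:0→1, w7:1→0
  Δ4: w1:0→1
  Δ5: w0:0→1
  Δ6: w3:1→0
  (6Δ to stable)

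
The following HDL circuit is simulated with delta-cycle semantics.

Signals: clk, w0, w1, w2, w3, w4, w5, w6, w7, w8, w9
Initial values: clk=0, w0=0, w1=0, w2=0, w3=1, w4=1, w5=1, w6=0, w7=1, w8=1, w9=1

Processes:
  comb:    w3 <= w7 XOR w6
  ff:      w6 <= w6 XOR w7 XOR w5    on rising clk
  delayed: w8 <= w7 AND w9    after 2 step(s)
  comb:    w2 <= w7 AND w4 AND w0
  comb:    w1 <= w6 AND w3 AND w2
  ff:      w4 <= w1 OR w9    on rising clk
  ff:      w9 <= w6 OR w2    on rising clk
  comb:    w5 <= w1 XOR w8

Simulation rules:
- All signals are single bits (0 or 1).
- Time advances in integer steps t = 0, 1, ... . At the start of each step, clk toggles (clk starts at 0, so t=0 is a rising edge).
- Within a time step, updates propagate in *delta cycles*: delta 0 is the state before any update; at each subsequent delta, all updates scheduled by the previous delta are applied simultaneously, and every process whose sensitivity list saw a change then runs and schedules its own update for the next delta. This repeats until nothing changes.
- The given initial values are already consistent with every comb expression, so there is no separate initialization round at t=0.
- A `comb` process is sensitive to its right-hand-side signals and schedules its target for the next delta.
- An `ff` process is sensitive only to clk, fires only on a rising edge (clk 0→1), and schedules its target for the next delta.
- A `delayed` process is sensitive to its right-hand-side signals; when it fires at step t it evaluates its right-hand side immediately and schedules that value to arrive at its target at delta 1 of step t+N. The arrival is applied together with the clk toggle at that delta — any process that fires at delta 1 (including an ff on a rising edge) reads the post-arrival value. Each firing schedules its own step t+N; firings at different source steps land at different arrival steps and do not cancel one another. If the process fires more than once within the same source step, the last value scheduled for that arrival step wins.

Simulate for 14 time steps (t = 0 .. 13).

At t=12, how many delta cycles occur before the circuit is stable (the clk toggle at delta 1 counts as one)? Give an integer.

3

t0.Δ0 w5=1 w8=1 w1=0 w6=0 w9=1 w2=0 w0=0 w4=1 w7=1 w3=1 clk=0
t0.Δ1 w5=1 w8=1 w1=0 w6=0 w9=1 w2=0 w0=0 w4=1 w7=1 w3=1 clk=1
t0.Δ2 w5=1 w8=1 w1=0 w6=0 w9=0 w2=0 w0=0 w4=1 w7=1 w3=1 clk=1
t1.Δ0 w5=1 w8=1 w1=0 w6=0 w9=0 w2=0 w0=0 w4=1 w7=1 w3=1 clk=1
t1.Δ1 w5=1 w8=1 w1=0 w6=0 w9=0 w2=0 w0=0 w4=1 w7=1 w3=1 clk=0
t2.Δ0 w5=1 w8=1 w1=0 w6=0 w9=0 w2=0 w0=0 w4=1 w7=1 w3=1 clk=0
t2.Δ1 w5=1 w8=0 w1=0 w6=0 w9=0 w2=0 w0=0 w4=1 w7=1 w3=1 clk=1
t2.Δ2 w5=0 w8=0 w1=0 w6=0 w9=0 w2=0 w0=0 w4=0 w7=1 w3=1 clk=1
t3.Δ0 w5=0 w8=0 w1=0 w6=0 w9=0 w2=0 w0=0 w4=0 w7=1 w3=1 clk=1
t3.Δ1 w5=0 w8=0 w1=0 w6=0 w9=0 w2=0 w0=0 w4=0 w7=1 w3=1 clk=0
t4.Δ0 w5=0 w8=0 w1=0 w6=0 w9=0 w2=0 w0=0 w4=0 w7=1 w3=1 clk=0
t4.Δ1 w5=0 w8=0 w1=0 w6=0 w9=0 w2=0 w0=0 w4=0 w7=1 w3=1 clk=1
t4.Δ2 w5=0 w8=0 w1=0 w6=1 w9=0 w2=0 w0=0 w4=0 w7=1 w3=1 clk=1
t4.Δ3 w5=0 w8=0 w1=0 w6=1 w9=0 w2=0 w0=0 w4=0 w7=1 w3=0 clk=1
t5.Δ0 w5=0 w8=0 w1=0 w6=1 w9=0 w2=0 w0=0 w4=0 w7=1 w3=0 clk=1
t5.Δ1 w5=0 w8=0 w1=0 w6=1 w9=0 w2=0 w0=0 w4=0 w7=1 w3=0 clk=0
t6.Δ0 w5=0 w8=0 w1=0 w6=1 w9=0 w2=0 w0=0 w4=0 w7=1 w3=0 clk=0
t6.Δ1 w5=0 w8=0 w1=0 w6=1 w9=0 w2=0 w0=0 w4=0 w7=1 w3=0 clk=1
t6.Δ2 w5=0 w8=0 w1=0 w6=0 w9=1 w2=0 w0=0 w4=0 w7=1 w3=0 clk=1
t6.Δ3 w5=0 w8=0 w1=0 w6=0 w9=1 w2=0 w0=0 w4=0 w7=1 w3=1 clk=1
t7.Δ0 w5=0 w8=0 w1=0 w6=0 w9=1 w2=0 w0=0 w4=0 w7=1 w3=1 clk=1
t7.Δ1 w5=0 w8=0 w1=0 w6=0 w9=1 w2=0 w0=0 w4=0 w7=1 w3=1 clk=0
t8.Δ0 w5=0 w8=0 w1=0 w6=0 w9=1 w2=0 w0=0 w4=0 w7=1 w3=1 clk=0
t8.Δ1 w5=0 w8=1 w1=0 w6=0 w9=1 w2=0 w0=0 w4=0 w7=1 w3=1 clk=1
t8.Δ2 w5=1 w8=1 w1=0 w6=1 w9=0 w2=0 w0=0 w4=1 w7=1 w3=1 clk=1
t8.Δ3 w5=1 w8=1 w1=0 w6=1 w9=0 w2=0 w0=0 w4=1 w7=1 w3=0 clk=1
t9.Δ0 w5=1 w8=1 w1=0 w6=1 w9=0 w2=0 w0=0 w4=1 w7=1 w3=0 clk=1
t9.Δ1 w5=1 w8=1 w1=0 w6=1 w9=0 w2=0 w0=0 w4=1 w7=1 w3=0 clk=0
t10.Δ0 w5=1 w8=1 w1=0 w6=1 w9=0 w2=0 w0=0 w4=1 w7=1 w3=0 clk=0
t10.Δ1 w5=1 w8=0 w1=0 w6=1 w9=0 w2=0 w0=0 w4=1 w7=1 w3=0 clk=1
t10.Δ2 w5=0 w8=0 w1=0 w6=1 w9=1 w2=0 w0=0 w4=0 w7=1 w3=0 clk=1
t11.Δ0 w5=0 w8=0 w1=0 w6=1 w9=1 w2=0 w0=0 w4=0 w7=1 w3=0 clk=1
t11.Δ1 w5=0 w8=0 w1=0 w6=1 w9=1 w2=0 w0=0 w4=0 w7=1 w3=0 clk=0
t12.Δ0 w5=0 w8=0 w1=0 w6=1 w9=1 w2=0 w0=0 w4=0 w7=1 w3=0 clk=0
t12.Δ1 w5=0 w8=1 w1=0 w6=1 w9=1 w2=0 w0=0 w4=0 w7=1 w3=0 clk=1
t12.Δ2 w5=1 w8=1 w1=0 w6=0 w9=1 w2=0 w0=0 w4=1 w7=1 w3=0 clk=1
t12.Δ3 w5=1 w8=1 w1=0 w6=0 w9=1 w2=0 w0=0 w4=1 w7=1 w3=1 clk=1
t13.Δ0 w5=1 w8=1 w1=0 w6=0 w9=1 w2=0 w0=0 w4=1 w7=1 w3=1 clk=1
t13.Δ1 w5=1 w8=1 w1=0 w6=0 w9=1 w2=0 w0=0 w4=1 w7=1 w3=1 clk=0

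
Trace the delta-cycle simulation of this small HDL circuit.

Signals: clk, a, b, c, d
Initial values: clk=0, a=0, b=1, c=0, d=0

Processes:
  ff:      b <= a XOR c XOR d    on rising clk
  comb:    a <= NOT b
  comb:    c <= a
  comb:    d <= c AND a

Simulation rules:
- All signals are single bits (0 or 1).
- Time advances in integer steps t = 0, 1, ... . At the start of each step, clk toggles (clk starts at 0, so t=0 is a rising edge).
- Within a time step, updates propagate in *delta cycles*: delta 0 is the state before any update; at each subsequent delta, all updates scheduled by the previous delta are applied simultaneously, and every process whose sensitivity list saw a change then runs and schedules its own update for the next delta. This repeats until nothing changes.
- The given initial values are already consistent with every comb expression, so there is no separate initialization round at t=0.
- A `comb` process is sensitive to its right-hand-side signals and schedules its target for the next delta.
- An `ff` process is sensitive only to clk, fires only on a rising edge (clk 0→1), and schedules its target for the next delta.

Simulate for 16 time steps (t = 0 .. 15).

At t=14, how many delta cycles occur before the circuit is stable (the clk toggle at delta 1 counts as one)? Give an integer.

t0.Δ0 b=1 d=0 c=0 a=0 clk=0
t0.Δ1 b=1 d=0 c=0 a=0 clk=1
t0.Δ2 b=0 d=0 c=0 a=0 clk=1
t0.Δ3 b=0 d=0 c=0 a=1 clk=1
t0.Δ4 b=0 d=0 c=1 a=1 clk=1
t0.Δ5 b=0 d=1 c=1 a=1 clk=1
t1.Δ0 b=0 d=1 c=1 a=1 clk=1
t1.Δ1 b=0 d=1 c=1 a=1 clk=0
t2.Δ0 b=0 d=1 c=1 a=1 clk=0
t2.Δ1 b=0 d=1 c=1 a=1 clk=1
t2.Δ2 b=1 d=1 c=1 a=1 clk=1
t2.Δ3 b=1 d=1 c=1 a=0 clk=1
t2.Δ4 b=1 d=0 c=0 a=0 clk=1
t3.Δ0 b=1 d=0 c=0 a=0 clk=1
t3.Δ1 b=1 d=0 c=0 a=0 clk=0
t4.Δ0 b=1 d=0 c=0 a=0 clk=0
t4.Δ1 b=1 d=0 c=0 a=0 clk=1
t4.Δ2 b=0 d=0 c=0 a=0 clk=1
t4.Δ3 b=0 d=0 c=0 a=1 clk=1
t4.Δ4 b=0 d=0 c=1 a=1 clk=1
t4.Δ5 b=0 d=1 c=1 a=1 clk=1
t5.Δ0 b=0 d=1 c=1 a=1 clk=1
t5.Δ1 b=0 d=1 c=1 a=1 clk=0
t6.Δ0 b=0 d=1 c=1 a=1 clk=0
t6.Δ1 b=0 d=1 c=1 a=1 clk=1
t6.Δ2 b=1 d=1 c=1 a=1 clk=1
t6.Δ3 b=1 d=1 c=1 a=0 clk=1
t6.Δ4 b=1 d=0 c=0 a=0 clk=1
t7.Δ0 b=1 d=0 c=0 a=0 clk=1
t7.Δ1 b=1 d=0 c=0 a=0 clk=0
t8.Δ0 b=1 d=0 c=0 a=0 clk=0
t8.Δ1 b=1 d=0 c=0 a=0 clk=1
t8.Δ2 b=0 d=0 c=0 a=0 clk=1
t8.Δ3 b=0 d=0 c=0 a=1 clk=1
t8.Δ4 b=0 d=0 c=1 a=1 clk=1
t8.Δ5 b=0 d=1 c=1 a=1 clk=1
t9.Δ0 b=0 d=1 c=1 a=1 clk=1
t9.Δ1 b=0 d=1 c=1 a=1 clk=0
t10.Δ0 b=0 d=1 c=1 a=1 clk=0
t10.Δ1 b=0 d=1 c=1 a=1 clk=1
t10.Δ2 b=1 d=1 c=1 a=1 clk=1
t10.Δ3 b=1 d=1 c=1 a=0 clk=1
t10.Δ4 b=1 d=0 c=0 a=0 clk=1
t11.Δ0 b=1 d=0 c=0 a=0 clk=1
t11.Δ1 b=1 d=0 c=0 a=0 clk=0
t12.Δ0 b=1 d=0 c=0 a=0 clk=0
t12.Δ1 b=1 d=0 c=0 a=0 clk=1
t12.Δ2 b=0 d=0 c=0 a=0 clk=1
t12.Δ3 b=0 d=0 c=0 a=1 clk=1
t12.Δ4 b=0 d=0 c=1 a=1 clk=1
t12.Δ5 b=0 d=1 c=1 a=1 clk=1
t13.Δ0 b=0 d=1 c=1 a=1 clk=1
t13.Δ1 b=0 d=1 c=1 a=1 clk=0
t14.Δ0 b=0 d=1 c=1 a=1 clk=0
t14.Δ1 b=0 d=1 c=1 a=1 clk=1
t14.Δ2 b=1 d=1 c=1 a=1 clk=1
t14.Δ3 b=1 d=1 c=1 a=0 clk=1
t14.Δ4 b=1 d=0 c=0 a=0 clk=1
t15.Δ0 b=1 d=0 c=0 a=0 clk=1
t15.Δ1 b=1 d=0 c=0 a=0 clk=0

4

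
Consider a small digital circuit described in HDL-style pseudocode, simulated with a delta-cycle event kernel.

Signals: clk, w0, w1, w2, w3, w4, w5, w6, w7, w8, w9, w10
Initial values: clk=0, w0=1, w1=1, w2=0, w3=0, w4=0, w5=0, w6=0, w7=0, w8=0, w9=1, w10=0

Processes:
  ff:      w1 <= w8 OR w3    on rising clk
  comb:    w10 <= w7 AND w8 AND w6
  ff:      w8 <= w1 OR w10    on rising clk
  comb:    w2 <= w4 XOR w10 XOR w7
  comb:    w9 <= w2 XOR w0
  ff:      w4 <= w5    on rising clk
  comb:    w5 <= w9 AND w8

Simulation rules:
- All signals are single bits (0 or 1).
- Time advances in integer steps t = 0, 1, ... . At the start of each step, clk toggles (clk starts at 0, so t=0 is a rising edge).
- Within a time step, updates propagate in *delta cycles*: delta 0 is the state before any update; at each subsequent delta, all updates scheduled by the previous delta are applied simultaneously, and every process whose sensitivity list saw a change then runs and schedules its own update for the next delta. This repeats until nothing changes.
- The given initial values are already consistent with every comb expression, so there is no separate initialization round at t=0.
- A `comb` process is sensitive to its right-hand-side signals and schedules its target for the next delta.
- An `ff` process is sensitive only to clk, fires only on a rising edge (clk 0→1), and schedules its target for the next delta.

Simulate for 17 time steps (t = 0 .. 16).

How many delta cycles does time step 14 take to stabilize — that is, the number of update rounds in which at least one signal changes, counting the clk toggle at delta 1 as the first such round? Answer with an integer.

[bits: w10,w2,w8,w4,w6,w9,clk,w5,w0,w3,w7,w1]
t=0: Δ0=000001001001 Δ1=000001101001 Δ2=001001101000 Δ3=001001111000 | 3Δ
t=1: Δ0=001001111000 Δ1=001001011000 | 1Δ
t=2: Δ0=001001011000 Δ1=001001111000 Δ2=000101111001 Δ3=010101101001 Δ4=010100101001 | 4Δ
t=3: Δ0=010100101001 Δ1=010100001001 | 1Δ
t=4: Δ0=010100001001 Δ1=010100101001 Δ2=011000101000 Δ3=001000101000 Δ4=001001101000 Δ5=001001111000 | 5Δ
t=5: Δ0=001001111000 Δ1=001001011000 | 1Δ
t=6: Δ0=001001011000 Δ1=001001111000 Δ2=000101111001 Δ3=010101101001 Δ4=010100101001 | 4Δ
t=7: Δ0=010100101001 Δ1=010100001001 | 1Δ
t=8: Δ0=010100001001 Δ1=010100101001 Δ2=011000101000 Δ3=001000101000 Δ4=001001101000 Δ5=001001111000 | 5Δ
t=9: Δ0=001001111000 Δ1=001001011000 | 1Δ
t=10: Δ0=001001011000 Δ1=001001111000 Δ2=000101111001 Δ3=010101101001 Δ4=010100101001 | 4Δ
t=11: Δ0=010100101001 Δ1=010100001001 | 1Δ
t=12: Δ0=010100001001 Δ1=010100101001 Δ2=011000101000 Δ3=001000101000 Δ4=001001101000 Δ5=001001111000 | 5Δ
t=13: Δ0=001001111000 Δ1=001001011000 | 1Δ
t=14: Δ0=001001011000 Δ1=001001111000 Δ2=000101111001 Δ3=010101101001 Δ4=010100101001 | 4Δ
t=15: Δ0=010100101001 Δ1=010100001001 | 1Δ
t=16: Δ0=010100001001 Δ1=010100101001 Δ2=011000101000 Δ3=001000101000 Δ4=001001101000 Δ5=001001111000 | 5Δ

4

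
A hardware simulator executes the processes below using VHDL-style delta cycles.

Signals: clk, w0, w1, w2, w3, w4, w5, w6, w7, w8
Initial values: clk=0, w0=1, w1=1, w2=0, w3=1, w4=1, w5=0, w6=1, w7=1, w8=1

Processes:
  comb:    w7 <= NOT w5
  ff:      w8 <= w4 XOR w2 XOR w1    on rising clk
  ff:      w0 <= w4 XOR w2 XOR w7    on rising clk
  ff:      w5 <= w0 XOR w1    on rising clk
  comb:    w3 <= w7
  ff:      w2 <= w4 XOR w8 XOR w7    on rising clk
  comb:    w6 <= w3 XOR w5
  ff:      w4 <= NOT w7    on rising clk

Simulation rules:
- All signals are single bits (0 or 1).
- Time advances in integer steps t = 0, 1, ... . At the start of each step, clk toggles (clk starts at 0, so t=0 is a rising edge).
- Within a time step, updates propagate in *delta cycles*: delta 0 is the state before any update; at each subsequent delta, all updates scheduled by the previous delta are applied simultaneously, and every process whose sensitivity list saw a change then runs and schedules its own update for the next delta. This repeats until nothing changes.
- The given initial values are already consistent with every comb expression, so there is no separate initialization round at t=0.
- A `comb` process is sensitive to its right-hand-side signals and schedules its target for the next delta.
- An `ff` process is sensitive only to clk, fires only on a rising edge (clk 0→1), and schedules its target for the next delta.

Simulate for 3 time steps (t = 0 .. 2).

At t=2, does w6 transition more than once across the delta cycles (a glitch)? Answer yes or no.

yes

[bits: w7,w1,w0,w4,clk,w2,w6,w8,w5,w3]
t=0: Δ0=1111001101 Δ1=1111101101 Δ2=1100111001 | 2Δ
t=1: Δ0=1100111001 Δ1=1100011001 | 1Δ
t=2: Δ0=1100011001 Δ1=1100111001 Δ2=1100111011 Δ3=0100110011 Δ4=0100110010 Δ5=0100111010 | 5Δ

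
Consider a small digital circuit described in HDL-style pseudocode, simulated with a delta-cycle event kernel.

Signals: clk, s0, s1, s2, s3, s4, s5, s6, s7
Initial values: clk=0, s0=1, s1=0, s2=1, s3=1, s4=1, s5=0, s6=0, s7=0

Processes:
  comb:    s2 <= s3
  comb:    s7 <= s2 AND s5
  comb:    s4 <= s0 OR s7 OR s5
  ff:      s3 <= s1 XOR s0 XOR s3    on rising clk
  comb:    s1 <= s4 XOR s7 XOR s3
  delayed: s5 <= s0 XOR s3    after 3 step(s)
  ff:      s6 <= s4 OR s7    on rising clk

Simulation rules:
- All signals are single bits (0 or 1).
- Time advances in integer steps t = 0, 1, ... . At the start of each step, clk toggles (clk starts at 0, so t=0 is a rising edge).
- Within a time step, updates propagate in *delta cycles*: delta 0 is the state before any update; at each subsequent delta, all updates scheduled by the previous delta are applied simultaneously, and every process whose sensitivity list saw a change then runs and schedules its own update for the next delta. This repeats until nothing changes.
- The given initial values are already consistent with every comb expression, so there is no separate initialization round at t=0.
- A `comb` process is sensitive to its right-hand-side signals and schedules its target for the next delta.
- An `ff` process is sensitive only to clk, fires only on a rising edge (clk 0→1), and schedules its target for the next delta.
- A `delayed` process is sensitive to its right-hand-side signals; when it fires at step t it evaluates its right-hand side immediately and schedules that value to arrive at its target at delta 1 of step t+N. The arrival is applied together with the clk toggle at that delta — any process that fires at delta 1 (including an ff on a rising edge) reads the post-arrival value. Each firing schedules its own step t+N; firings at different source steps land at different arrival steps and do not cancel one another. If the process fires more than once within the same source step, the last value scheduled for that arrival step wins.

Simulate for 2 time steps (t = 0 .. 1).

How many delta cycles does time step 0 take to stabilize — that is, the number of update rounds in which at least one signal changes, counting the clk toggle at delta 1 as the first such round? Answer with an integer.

t0.Δ0 s4=1 s5=0 clk=0 s3=1 s2=1 s6=0 s7=0 s0=1 s1=0
t0.Δ1 s4=1 s5=0 clk=1 s3=1 s2=1 s6=0 s7=0 s0=1 s1=0
t0.Δ2 s4=1 s5=0 clk=1 s3=0 s2=1 s6=1 s7=0 s0=1 s1=0
t0.Δ3 s4=1 s5=0 clk=1 s3=0 s2=0 s6=1 s7=0 s0=1 s1=1
t1.Δ0 s4=1 s5=0 clk=1 s3=0 s2=0 s6=1 s7=0 s0=1 s1=1
t1.Δ1 s4=1 s5=0 clk=0 s3=0 s2=0 s6=1 s7=0 s0=1 s1=1

3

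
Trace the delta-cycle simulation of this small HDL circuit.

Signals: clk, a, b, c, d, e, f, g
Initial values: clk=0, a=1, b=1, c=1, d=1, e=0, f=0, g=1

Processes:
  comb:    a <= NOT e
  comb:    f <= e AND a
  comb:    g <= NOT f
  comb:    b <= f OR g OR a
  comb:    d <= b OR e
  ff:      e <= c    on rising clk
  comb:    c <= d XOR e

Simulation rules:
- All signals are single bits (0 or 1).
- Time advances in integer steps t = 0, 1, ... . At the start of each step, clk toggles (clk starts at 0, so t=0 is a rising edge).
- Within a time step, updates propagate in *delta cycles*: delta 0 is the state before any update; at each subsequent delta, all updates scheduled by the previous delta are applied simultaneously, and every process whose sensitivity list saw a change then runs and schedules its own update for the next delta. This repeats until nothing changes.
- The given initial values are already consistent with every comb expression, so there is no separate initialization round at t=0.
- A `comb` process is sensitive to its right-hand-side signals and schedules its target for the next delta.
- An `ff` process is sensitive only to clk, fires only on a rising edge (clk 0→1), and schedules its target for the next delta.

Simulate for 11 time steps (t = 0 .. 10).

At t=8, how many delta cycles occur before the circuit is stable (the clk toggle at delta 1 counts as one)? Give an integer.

t0.Δ0 a=1 d=1 b=1 clk=0 c=1 f=0 e=0 g=1
t0.Δ1 a=1 d=1 b=1 clk=1 c=1 f=0 e=0 g=1
t0.Δ2 a=1 d=1 b=1 clk=1 c=1 f=0 e=1 g=1
t0.Δ3 a=0 d=1 b=1 clk=1 c=0 f=1 e=1 g=1
t0.Δ4 a=0 d=1 b=1 clk=1 c=0 f=0 e=1 g=0
t0.Δ5 a=0 d=1 b=0 clk=1 c=0 f=0 e=1 g=1
t0.Δ6 a=0 d=1 b=1 clk=1 c=0 f=0 e=1 g=1
t1.Δ0 a=0 d=1 b=1 clk=1 c=0 f=0 e=1 g=1
t1.Δ1 a=0 d=1 b=1 clk=0 c=0 f=0 e=1 g=1
t2.Δ0 a=0 d=1 b=1 clk=0 c=0 f=0 e=1 g=1
t2.Δ1 a=0 d=1 b=1 clk=1 c=0 f=0 e=1 g=1
t2.Δ2 a=0 d=1 b=1 clk=1 c=0 f=0 e=0 g=1
t2.Δ3 a=1 d=1 b=1 clk=1 c=1 f=0 e=0 g=1
t3.Δ0 a=1 d=1 b=1 clk=1 c=1 f=0 e=0 g=1
t3.Δ1 a=1 d=1 b=1 clk=0 c=1 f=0 e=0 g=1
t4.Δ0 a=1 d=1 b=1 clk=0 c=1 f=0 e=0 g=1
t4.Δ1 a=1 d=1 b=1 clk=1 c=1 f=0 e=0 g=1
t4.Δ2 a=1 d=1 b=1 clk=1 c=1 f=0 e=1 g=1
t4.Δ3 a=0 d=1 b=1 clk=1 c=0 f=1 e=1 g=1
t4.Δ4 a=0 d=1 b=1 clk=1 c=0 f=0 e=1 g=0
t4.Δ5 a=0 d=1 b=0 clk=1 c=0 f=0 e=1 g=1
t4.Δ6 a=0 d=1 b=1 clk=1 c=0 f=0 e=1 g=1
t5.Δ0 a=0 d=1 b=1 clk=1 c=0 f=0 e=1 g=1
t5.Δ1 a=0 d=1 b=1 clk=0 c=0 f=0 e=1 g=1
t6.Δ0 a=0 d=1 b=1 clk=0 c=0 f=0 e=1 g=1
t6.Δ1 a=0 d=1 b=1 clk=1 c=0 f=0 e=1 g=1
t6.Δ2 a=0 d=1 b=1 clk=1 c=0 f=0 e=0 g=1
t6.Δ3 a=1 d=1 b=1 clk=1 c=1 f=0 e=0 g=1
t7.Δ0 a=1 d=1 b=1 clk=1 c=1 f=0 e=0 g=1
t7.Δ1 a=1 d=1 b=1 clk=0 c=1 f=0 e=0 g=1
t8.Δ0 a=1 d=1 b=1 clk=0 c=1 f=0 e=0 g=1
t8.Δ1 a=1 d=1 b=1 clk=1 c=1 f=0 e=0 g=1
t8.Δ2 a=1 d=1 b=1 clk=1 c=1 f=0 e=1 g=1
t8.Δ3 a=0 d=1 b=1 clk=1 c=0 f=1 e=1 g=1
t8.Δ4 a=0 d=1 b=1 clk=1 c=0 f=0 e=1 g=0
t8.Δ5 a=0 d=1 b=0 clk=1 c=0 f=0 e=1 g=1
t8.Δ6 a=0 d=1 b=1 clk=1 c=0 f=0 e=1 g=1
t9.Δ0 a=0 d=1 b=1 clk=1 c=0 f=0 e=1 g=1
t9.Δ1 a=0 d=1 b=1 clk=0 c=0 f=0 e=1 g=1
t10.Δ0 a=0 d=1 b=1 clk=0 c=0 f=0 e=1 g=1
t10.Δ1 a=0 d=1 b=1 clk=1 c=0 f=0 e=1 g=1
t10.Δ2 a=0 d=1 b=1 clk=1 c=0 f=0 e=0 g=1
t10.Δ3 a=1 d=1 b=1 clk=1 c=1 f=0 e=0 g=1

6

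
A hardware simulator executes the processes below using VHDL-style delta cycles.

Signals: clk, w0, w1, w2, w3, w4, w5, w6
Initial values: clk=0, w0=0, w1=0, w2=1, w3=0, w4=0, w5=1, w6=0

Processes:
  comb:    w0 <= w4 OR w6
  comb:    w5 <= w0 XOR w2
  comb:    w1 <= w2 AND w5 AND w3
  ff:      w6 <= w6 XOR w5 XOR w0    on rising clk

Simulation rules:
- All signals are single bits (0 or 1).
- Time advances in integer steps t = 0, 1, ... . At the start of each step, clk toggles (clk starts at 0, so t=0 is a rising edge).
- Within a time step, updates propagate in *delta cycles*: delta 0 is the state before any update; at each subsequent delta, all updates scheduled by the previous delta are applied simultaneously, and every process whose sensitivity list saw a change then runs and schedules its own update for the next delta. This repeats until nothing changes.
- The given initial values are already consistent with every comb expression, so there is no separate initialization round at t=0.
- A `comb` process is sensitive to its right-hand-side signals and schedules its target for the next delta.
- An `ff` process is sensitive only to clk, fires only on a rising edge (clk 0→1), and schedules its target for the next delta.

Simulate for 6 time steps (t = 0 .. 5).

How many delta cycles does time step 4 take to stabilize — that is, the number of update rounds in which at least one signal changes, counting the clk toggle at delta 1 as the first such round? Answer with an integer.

[bits: w1,w6,w5,w3,w4,w2,clk,w0]
t=0: Δ0=00100100 Δ1=00100110 Δ2=01100110 Δ3=01100111 Δ4=01000111 | 4Δ
t=1: Δ0=01000111 Δ1=01000101 | 1Δ
t=2: Δ0=01000101 Δ1=01000111 Δ2=00000111 Δ3=00000110 Δ4=00100110 | 4Δ
t=3: Δ0=00100110 Δ1=00100100 | 1Δ
t=4: Δ0=00100100 Δ1=00100110 Δ2=01100110 Δ3=01100111 Δ4=01000111 | 4Δ
t=5: Δ0=01000111 Δ1=01000101 | 1Δ

4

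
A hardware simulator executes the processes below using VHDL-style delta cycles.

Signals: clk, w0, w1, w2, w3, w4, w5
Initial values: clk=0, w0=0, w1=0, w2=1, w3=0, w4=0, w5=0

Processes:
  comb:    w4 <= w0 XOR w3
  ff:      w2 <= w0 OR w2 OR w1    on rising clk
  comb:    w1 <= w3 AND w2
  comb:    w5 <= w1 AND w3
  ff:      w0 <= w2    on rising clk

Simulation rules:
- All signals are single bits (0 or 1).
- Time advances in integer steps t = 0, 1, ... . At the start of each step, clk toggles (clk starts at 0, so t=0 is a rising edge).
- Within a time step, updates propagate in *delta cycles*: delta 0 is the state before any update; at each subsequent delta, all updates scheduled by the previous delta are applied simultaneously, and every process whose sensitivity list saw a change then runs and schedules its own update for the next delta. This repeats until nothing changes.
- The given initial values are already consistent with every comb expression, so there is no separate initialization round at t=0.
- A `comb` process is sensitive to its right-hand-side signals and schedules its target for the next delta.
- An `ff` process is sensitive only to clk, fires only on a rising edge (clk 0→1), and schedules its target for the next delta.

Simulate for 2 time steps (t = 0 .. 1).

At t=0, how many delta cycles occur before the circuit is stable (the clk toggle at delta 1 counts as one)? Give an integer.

t=0 Δ0: w3=0 w2=1 clk=0 w4=0 w5=0 w0=0 w1=0
  Δ1: clk:0→1
  Δ2: w0:0→1
  Δ3: w4:0→1
  (3Δ to stable)
t=1 Δ0: w3=0 w2=1 clk=1 w4=1 w5=0 w0=1 w1=0
  Δ1: clk:1→0
  (1Δ to stable)

3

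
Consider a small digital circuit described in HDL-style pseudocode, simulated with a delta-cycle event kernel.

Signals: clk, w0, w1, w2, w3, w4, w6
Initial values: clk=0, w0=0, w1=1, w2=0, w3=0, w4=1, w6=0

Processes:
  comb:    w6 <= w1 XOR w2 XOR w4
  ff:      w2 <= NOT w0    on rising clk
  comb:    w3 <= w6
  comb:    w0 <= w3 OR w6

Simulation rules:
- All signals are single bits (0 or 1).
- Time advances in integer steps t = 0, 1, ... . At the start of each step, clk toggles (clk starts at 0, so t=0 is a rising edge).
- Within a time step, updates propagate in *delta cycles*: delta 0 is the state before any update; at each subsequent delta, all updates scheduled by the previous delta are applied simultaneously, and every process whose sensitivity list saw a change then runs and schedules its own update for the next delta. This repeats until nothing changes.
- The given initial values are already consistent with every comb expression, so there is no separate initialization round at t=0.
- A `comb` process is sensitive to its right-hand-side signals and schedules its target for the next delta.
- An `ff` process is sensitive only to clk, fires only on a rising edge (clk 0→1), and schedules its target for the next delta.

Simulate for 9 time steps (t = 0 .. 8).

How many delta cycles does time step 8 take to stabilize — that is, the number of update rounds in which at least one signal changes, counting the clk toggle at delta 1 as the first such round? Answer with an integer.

4

t0.Δ0 w2=0 w1=1 w4=1 w0=0 w6=0 clk=0 w3=0
t0.Δ1 w2=0 w1=1 w4=1 w0=0 w6=0 clk=1 w3=0
t0.Δ2 w2=1 w1=1 w4=1 w0=0 w6=0 clk=1 w3=0
t0.Δ3 w2=1 w1=1 w4=1 w0=0 w6=1 clk=1 w3=0
t0.Δ4 w2=1 w1=1 w4=1 w0=1 w6=1 clk=1 w3=1
t1.Δ0 w2=1 w1=1 w4=1 w0=1 w6=1 clk=1 w3=1
t1.Δ1 w2=1 w1=1 w4=1 w0=1 w6=1 clk=0 w3=1
t2.Δ0 w2=1 w1=1 w4=1 w0=1 w6=1 clk=0 w3=1
t2.Δ1 w2=1 w1=1 w4=1 w0=1 w6=1 clk=1 w3=1
t2.Δ2 w2=0 w1=1 w4=1 w0=1 w6=1 clk=1 w3=1
t2.Δ3 w2=0 w1=1 w4=1 w0=1 w6=0 clk=1 w3=1
t2.Δ4 w2=0 w1=1 w4=1 w0=1 w6=0 clk=1 w3=0
t2.Δ5 w2=0 w1=1 w4=1 w0=0 w6=0 clk=1 w3=0
t3.Δ0 w2=0 w1=1 w4=1 w0=0 w6=0 clk=1 w3=0
t3.Δ1 w2=0 w1=1 w4=1 w0=0 w6=0 clk=0 w3=0
t4.Δ0 w2=0 w1=1 w4=1 w0=0 w6=0 clk=0 w3=0
t4.Δ1 w2=0 w1=1 w4=1 w0=0 w6=0 clk=1 w3=0
t4.Δ2 w2=1 w1=1 w4=1 w0=0 w6=0 clk=1 w3=0
t4.Δ3 w2=1 w1=1 w4=1 w0=0 w6=1 clk=1 w3=0
t4.Δ4 w2=1 w1=1 w4=1 w0=1 w6=1 clk=1 w3=1
t5.Δ0 w2=1 w1=1 w4=1 w0=1 w6=1 clk=1 w3=1
t5.Δ1 w2=1 w1=1 w4=1 w0=1 w6=1 clk=0 w3=1
t6.Δ0 w2=1 w1=1 w4=1 w0=1 w6=1 clk=0 w3=1
t6.Δ1 w2=1 w1=1 w4=1 w0=1 w6=1 clk=1 w3=1
t6.Δ2 w2=0 w1=1 w4=1 w0=1 w6=1 clk=1 w3=1
t6.Δ3 w2=0 w1=1 w4=1 w0=1 w6=0 clk=1 w3=1
t6.Δ4 w2=0 w1=1 w4=1 w0=1 w6=0 clk=1 w3=0
t6.Δ5 w2=0 w1=1 w4=1 w0=0 w6=0 clk=1 w3=0
t7.Δ0 w2=0 w1=1 w4=1 w0=0 w6=0 clk=1 w3=0
t7.Δ1 w2=0 w1=1 w4=1 w0=0 w6=0 clk=0 w3=0
t8.Δ0 w2=0 w1=1 w4=1 w0=0 w6=0 clk=0 w3=0
t8.Δ1 w2=0 w1=1 w4=1 w0=0 w6=0 clk=1 w3=0
t8.Δ2 w2=1 w1=1 w4=1 w0=0 w6=0 clk=1 w3=0
t8.Δ3 w2=1 w1=1 w4=1 w0=0 w6=1 clk=1 w3=0
t8.Δ4 w2=1 w1=1 w4=1 w0=1 w6=1 clk=1 w3=1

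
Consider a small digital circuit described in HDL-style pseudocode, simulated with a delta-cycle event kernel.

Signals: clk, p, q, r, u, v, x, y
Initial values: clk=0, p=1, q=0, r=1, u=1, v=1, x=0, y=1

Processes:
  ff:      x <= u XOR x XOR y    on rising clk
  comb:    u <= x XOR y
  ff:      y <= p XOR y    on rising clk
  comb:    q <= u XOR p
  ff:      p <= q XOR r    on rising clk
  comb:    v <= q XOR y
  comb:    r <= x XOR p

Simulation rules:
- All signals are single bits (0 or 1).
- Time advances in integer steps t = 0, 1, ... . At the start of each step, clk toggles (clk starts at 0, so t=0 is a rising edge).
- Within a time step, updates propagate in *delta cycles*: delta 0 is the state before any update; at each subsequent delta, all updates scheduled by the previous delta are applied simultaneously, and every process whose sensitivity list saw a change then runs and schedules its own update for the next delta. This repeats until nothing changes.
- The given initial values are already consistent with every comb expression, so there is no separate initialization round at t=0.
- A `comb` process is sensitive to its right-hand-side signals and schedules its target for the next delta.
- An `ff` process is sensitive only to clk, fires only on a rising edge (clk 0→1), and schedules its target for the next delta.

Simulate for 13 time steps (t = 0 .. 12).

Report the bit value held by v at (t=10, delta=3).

t0.Δ0 y=1 x=0 v=1 q=0 p=1 r=1 u=1 clk=0
t0.Δ1 y=1 x=0 v=1 q=0 p=1 r=1 u=1 clk=1
t0.Δ2 y=0 x=0 v=1 q=0 p=1 r=1 u=1 clk=1
t0.Δ3 y=0 x=0 v=0 q=0 p=1 r=1 u=0 clk=1
t0.Δ4 y=0 x=0 v=0 q=1 p=1 r=1 u=0 clk=1
t0.Δ5 y=0 x=0 v=1 q=1 p=1 r=1 u=0 clk=1
t1.Δ0 y=0 x=0 v=1 q=1 p=1 r=1 u=0 clk=1
t1.Δ1 y=0 x=0 v=1 q=1 p=1 r=1 u=0 clk=0
t2.Δ0 y=0 x=0 v=1 q=1 p=1 r=1 u=0 clk=0
t2.Δ1 y=0 x=0 v=1 q=1 p=1 r=1 u=0 clk=1
t2.Δ2 y=1 x=0 v=1 q=1 p=0 r=1 u=0 clk=1
t2.Δ3 y=1 x=0 v=0 q=0 p=0 r=0 u=1 clk=1
t2.Δ4 y=1 x=0 v=1 q=1 p=0 r=0 u=1 clk=1
t2.Δ5 y=1 x=0 v=0 q=1 p=0 r=0 u=1 clk=1
t3.Δ0 y=1 x=0 v=0 q=1 p=0 r=0 u=1 clk=1
t3.Δ1 y=1 x=0 v=0 q=1 p=0 r=0 u=1 clk=0
t4.Δ0 y=1 x=0 v=0 q=1 p=0 r=0 u=1 clk=0
t4.Δ1 y=1 x=0 v=0 q=1 p=0 r=0 u=1 clk=1
t4.Δ2 y=1 x=0 v=0 q=1 p=1 r=0 u=1 clk=1
t4.Δ3 y=1 x=0 v=0 q=0 p=1 r=1 u=1 clk=1
t4.Δ4 y=1 x=0 v=1 q=0 p=1 r=1 u=1 clk=1
t5.Δ0 y=1 x=0 v=1 q=0 p=1 r=1 u=1 clk=1
t5.Δ1 y=1 x=0 v=1 q=0 p=1 r=1 u=1 clk=0
t6.Δ0 y=1 x=0 v=1 q=0 p=1 r=1 u=1 clk=0
t6.Δ1 y=1 x=0 v=1 q=0 p=1 r=1 u=1 clk=1
t6.Δ2 y=0 x=0 v=1 q=0 p=1 r=1 u=1 clk=1
t6.Δ3 y=0 x=0 v=0 q=0 p=1 r=1 u=0 clk=1
t6.Δ4 y=0 x=0 v=0 q=1 p=1 r=1 u=0 clk=1
t6.Δ5 y=0 x=0 v=1 q=1 p=1 r=1 u=0 clk=1
t7.Δ0 y=0 x=0 v=1 q=1 p=1 r=1 u=0 clk=1
t7.Δ1 y=0 x=0 v=1 q=1 p=1 r=1 u=0 clk=0
t8.Δ0 y=0 x=0 v=1 q=1 p=1 r=1 u=0 clk=0
t8.Δ1 y=0 x=0 v=1 q=1 p=1 r=1 u=0 clk=1
t8.Δ2 y=1 x=0 v=1 q=1 p=0 r=1 u=0 clk=1
t8.Δ3 y=1 x=0 v=0 q=0 p=0 r=0 u=1 clk=1
t8.Δ4 y=1 x=0 v=1 q=1 p=0 r=0 u=1 clk=1
t8.Δ5 y=1 x=0 v=0 q=1 p=0 r=0 u=1 clk=1
t9.Δ0 y=1 x=0 v=0 q=1 p=0 r=0 u=1 clk=1
t9.Δ1 y=1 x=0 v=0 q=1 p=0 r=0 u=1 clk=0
t10.Δ0 y=1 x=0 v=0 q=1 p=0 r=0 u=1 clk=0
t10.Δ1 y=1 x=0 v=0 q=1 p=0 r=0 u=1 clk=1
t10.Δ2 y=1 x=0 v=0 q=1 p=1 r=0 u=1 clk=1
t10.Δ3 y=1 x=0 v=0 q=0 p=1 r=1 u=1 clk=1
t10.Δ4 y=1 x=0 v=1 q=0 p=1 r=1 u=1 clk=1
t11.Δ0 y=1 x=0 v=1 q=0 p=1 r=1 u=1 clk=1
t11.Δ1 y=1 x=0 v=1 q=0 p=1 r=1 u=1 clk=0
t12.Δ0 y=1 x=0 v=1 q=0 p=1 r=1 u=1 clk=0
t12.Δ1 y=1 x=0 v=1 q=0 p=1 r=1 u=1 clk=1
t12.Δ2 y=0 x=0 v=1 q=0 p=1 r=1 u=1 clk=1
t12.Δ3 y=0 x=0 v=0 q=0 p=1 r=1 u=0 clk=1
t12.Δ4 y=0 x=0 v=0 q=1 p=1 r=1 u=0 clk=1
t12.Δ5 y=0 x=0 v=1 q=1 p=1 r=1 u=0 clk=1

0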